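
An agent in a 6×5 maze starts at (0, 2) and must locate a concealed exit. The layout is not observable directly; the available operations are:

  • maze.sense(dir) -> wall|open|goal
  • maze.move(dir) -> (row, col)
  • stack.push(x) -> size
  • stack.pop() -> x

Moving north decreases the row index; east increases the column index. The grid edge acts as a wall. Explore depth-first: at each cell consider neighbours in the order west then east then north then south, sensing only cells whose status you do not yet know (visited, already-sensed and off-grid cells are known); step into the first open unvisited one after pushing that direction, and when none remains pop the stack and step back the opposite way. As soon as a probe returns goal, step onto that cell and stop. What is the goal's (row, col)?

[in] maze.sense dir→west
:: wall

[in] maze.sense dir→east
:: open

[in] stack.push x→east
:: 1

[in] maze.move dir→east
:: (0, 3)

[in] maze.sense dir→east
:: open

[in] stack.push x→east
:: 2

[in] maze.move dir→east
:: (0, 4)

[in] maze.sense dir→south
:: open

[in] stack.push x→south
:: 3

[in] maze.move dir→south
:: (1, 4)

[in] maze.sense dir→west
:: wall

[in] maze.sense dir→south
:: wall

[in] stack.pop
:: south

[in] maze.move dir→north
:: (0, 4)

[in] stack.pop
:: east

[in] maze.move dir→west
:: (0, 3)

[in] stack.pop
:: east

[in] maze.move dir→west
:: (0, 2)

[in] maze.sense dir→south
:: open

[in] stack.push x→south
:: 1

[in] maze.move dir→south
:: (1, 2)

[in] maze.sense dir→west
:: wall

[in] maze.sense dir→south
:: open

[in] stack.push x→south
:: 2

[in] maze.move dir→south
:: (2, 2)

[in] maze.sense dir→west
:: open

[in] stack.push x→west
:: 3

[in] maze.move dir→west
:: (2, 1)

[in] maze.sense dir→west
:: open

[in] stack.push x→west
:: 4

[in] maze.move dir→west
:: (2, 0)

[in] maze.sense dir→north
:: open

[in] stack.push x→north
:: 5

[in] maze.move dir→north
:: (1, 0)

[in] maze.sense dir→north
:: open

[in] stack.push x→north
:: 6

[in] maze.move dir→north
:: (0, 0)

[in] stack.pop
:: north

[in] maze.move dir→south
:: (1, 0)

[in] stack.pop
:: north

[in] maze.move dir→south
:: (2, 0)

[in] maze.sense dir→south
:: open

[in] stack.push x→south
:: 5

[in] maze.move dir→south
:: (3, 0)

[in] maze.sense dir→east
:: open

[in] stack.push x→east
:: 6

[in] maze.move dir→east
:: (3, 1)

[in] maze.sense dir→east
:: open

[in] stack.push x→east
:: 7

[in] maze.move dir→east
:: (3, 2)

[in] maze.sense dir→east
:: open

[in] stack.push x→east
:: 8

[in] maze.move dir→east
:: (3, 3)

[in] maze.sense dir→east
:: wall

[in] maze.sense dir→north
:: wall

[in] maze.sense dir→south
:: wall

[in] stack.pop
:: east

[in] maze.move dir→west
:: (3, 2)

[in] maze.sense dir→south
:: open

[in] stack.push x→south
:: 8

[in] maze.move dir→south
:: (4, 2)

[in] maze.sense dir→west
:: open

[in] stack.push x→west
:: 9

[in] maze.move dir→west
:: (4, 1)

[in] maze.sense dir→west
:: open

[in] stack.push x→west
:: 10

[in] maze.move dir→west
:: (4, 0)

[in] maze.sense dir→south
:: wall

[in] stack.pop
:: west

[in] maze.move dir→east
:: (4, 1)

[in] maze.sense dir→south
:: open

[in] stack.push x→south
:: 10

[in] maze.move dir→south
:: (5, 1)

[in] maze.sense dir→east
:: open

[in] stack.push x→east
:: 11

[in] maze.move dir→east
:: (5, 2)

[in] maze.sense dir→east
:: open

[in] stack.push x→east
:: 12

[in] maze.move dir→east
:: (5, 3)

[in] maze.sense dir→east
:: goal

[in] maze.move dir→east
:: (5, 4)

Answer: (5, 4)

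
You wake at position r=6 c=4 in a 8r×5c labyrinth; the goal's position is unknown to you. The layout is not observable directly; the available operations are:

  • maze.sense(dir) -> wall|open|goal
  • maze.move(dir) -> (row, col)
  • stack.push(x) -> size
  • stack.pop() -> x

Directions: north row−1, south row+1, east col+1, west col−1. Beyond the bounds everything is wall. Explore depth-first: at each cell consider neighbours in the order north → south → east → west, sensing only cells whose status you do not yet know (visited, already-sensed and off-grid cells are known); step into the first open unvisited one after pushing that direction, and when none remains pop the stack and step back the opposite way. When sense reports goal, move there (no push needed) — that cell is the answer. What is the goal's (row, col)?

>>> maze.sense dir: north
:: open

>>> stack.push x: north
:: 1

>>> maze.move dir: north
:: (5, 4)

>>> maze.sense dir: north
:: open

>>> stack.push x: north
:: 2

>>> maze.move dir: north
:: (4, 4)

>>> maze.sense dir: north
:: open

>>> stack.push x: north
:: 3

>>> maze.move dir: north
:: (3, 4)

>>> maze.sense dir: north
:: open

>>> stack.push x: north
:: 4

>>> maze.move dir: north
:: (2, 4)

>>> maze.sense dir: north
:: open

>>> stack.push x: north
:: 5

>>> maze.move dir: north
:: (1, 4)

>>> maze.sense dir: north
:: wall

>>> maze.sense dir: west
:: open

>>> stack.push x: west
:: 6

>>> maze.move dir: west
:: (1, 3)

>>> maze.sense dir: north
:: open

>>> stack.push x: north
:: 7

>>> maze.move dir: north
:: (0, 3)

>>> maze.sense dir: west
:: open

>>> stack.push x: west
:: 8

>>> maze.move dir: west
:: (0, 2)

>>> maze.sense dir: south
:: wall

>>> maze.sense dir: west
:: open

>>> stack.push x: west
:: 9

>>> maze.move dir: west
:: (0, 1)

>>> maze.sense dir: south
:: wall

>>> maze.sense dir: west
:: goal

>>> maze.move dir: west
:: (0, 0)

Answer: (0, 0)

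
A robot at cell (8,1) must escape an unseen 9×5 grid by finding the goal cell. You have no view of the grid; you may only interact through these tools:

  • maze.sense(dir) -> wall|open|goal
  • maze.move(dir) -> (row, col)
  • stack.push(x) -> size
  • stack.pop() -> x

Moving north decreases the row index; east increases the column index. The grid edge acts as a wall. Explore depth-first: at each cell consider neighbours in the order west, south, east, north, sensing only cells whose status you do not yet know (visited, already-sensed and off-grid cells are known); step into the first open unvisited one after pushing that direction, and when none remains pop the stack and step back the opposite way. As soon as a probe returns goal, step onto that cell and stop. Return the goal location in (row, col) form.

>>> maze.sense west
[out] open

>>> stack.push west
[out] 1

>>> maze.move west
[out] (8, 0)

>>> maze.sense north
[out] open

>>> stack.push north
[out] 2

>>> maze.move north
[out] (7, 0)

>>> maze.sense east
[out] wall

>>> maze.sense north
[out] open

>>> stack.push north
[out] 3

>>> maze.move north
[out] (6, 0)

>>> maze.sense east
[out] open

>>> stack.push east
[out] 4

>>> maze.move east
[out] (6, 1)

>>> maze.sense east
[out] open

>>> stack.push east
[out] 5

>>> maze.move east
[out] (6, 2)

>>> maze.sense south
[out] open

>>> stack.push south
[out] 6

>>> maze.move south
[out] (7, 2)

>>> maze.sense south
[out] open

>>> stack.push south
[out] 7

>>> maze.move south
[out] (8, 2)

>>> maze.sense east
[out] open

>>> stack.push east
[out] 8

>>> maze.move east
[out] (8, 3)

>>> maze.sense east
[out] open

>>> stack.push east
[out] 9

>>> maze.move east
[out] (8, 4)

>>> maze.sense north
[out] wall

>>> stack.pop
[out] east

>>> maze.move west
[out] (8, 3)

>>> maze.sense north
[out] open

>>> stack.push north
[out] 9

>>> maze.move north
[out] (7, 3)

>>> maze.sense north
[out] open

>>> stack.push north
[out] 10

>>> maze.move north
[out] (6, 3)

>>> maze.sense east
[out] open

>>> stack.push east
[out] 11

>>> maze.move east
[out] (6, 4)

>>> maze.sense north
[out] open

>>> stack.push north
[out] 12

>>> maze.move north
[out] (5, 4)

>>> maze.sense west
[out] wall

>>> maze.sense north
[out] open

>>> stack.push north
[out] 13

>>> maze.move north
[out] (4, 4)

>>> maze.sense west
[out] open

>>> stack.push west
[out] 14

>>> maze.move west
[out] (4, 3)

>>> maze.sense west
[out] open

>>> stack.push west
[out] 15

>>> maze.move west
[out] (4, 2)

>>> maze.sense west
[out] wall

>>> maze.sense south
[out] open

>>> stack.push south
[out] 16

>>> maze.move south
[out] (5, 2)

>>> maze.sense west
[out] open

>>> stack.push west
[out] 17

>>> maze.move west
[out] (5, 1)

>>> maze.sense west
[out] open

>>> stack.push west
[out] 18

>>> maze.move west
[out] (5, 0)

>>> maze.sense north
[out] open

>>> stack.push north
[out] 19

>>> maze.move north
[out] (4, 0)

>>> maze.sense north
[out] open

>>> stack.push north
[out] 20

>>> maze.move north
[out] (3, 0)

>>> maze.sense east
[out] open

>>> stack.push east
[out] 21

>>> maze.move east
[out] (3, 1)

>>> maze.sense east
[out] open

>>> stack.push east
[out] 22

>>> maze.move east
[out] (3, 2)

>>> maze.sense east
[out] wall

>>> maze.sense north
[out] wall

>>> stack.pop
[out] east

>>> maze.move west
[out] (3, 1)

>>> maze.sense north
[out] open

>>> stack.push north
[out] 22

>>> maze.move north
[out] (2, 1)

>>> maze.sense west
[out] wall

>>> maze.sense north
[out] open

>>> stack.push north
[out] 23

>>> maze.move north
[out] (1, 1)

>>> maze.sense west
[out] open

>>> stack.push west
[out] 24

>>> maze.move west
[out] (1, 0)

>>> maze.sense north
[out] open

>>> stack.push north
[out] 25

>>> maze.move north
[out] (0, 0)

>>> maze.sense east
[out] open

>>> stack.push east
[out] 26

>>> maze.move east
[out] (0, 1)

>>> maze.sense east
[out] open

>>> stack.push east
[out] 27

>>> maze.move east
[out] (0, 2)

>>> maze.sense south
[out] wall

>>> maze.sense east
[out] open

>>> stack.push east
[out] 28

>>> maze.move east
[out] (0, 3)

>>> maze.sense south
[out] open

>>> stack.push south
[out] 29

>>> maze.move south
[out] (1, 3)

>>> maze.sense south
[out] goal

>>> maze.move south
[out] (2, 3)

Answer: (2, 3)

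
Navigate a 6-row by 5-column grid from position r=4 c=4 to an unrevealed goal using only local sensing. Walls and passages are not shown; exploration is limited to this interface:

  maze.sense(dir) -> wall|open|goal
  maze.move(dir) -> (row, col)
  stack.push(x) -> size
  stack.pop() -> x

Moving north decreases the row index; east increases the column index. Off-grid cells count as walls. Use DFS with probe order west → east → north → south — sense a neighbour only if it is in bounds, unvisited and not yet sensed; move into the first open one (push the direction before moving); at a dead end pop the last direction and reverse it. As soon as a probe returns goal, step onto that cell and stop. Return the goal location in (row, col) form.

% sense(dir='west') ~> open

% push(x='west') ~> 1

% move(dir='west') ~> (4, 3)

% sense(dir='west') ~> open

% push(x='west') ~> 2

% move(dir='west') ~> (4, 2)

% sense(dir='west') ~> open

% push(x='west') ~> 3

% move(dir='west') ~> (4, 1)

% sense(dir='west') ~> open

% push(x='west') ~> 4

% move(dir='west') ~> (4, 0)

% sense(dir='north') ~> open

% push(x='north') ~> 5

% move(dir='north') ~> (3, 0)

% sense(dir='east') ~> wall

% sense(dir='north') ~> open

% push(x='north') ~> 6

% move(dir='north') ~> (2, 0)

% sense(dir='east') ~> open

% push(x='east') ~> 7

% move(dir='east') ~> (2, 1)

% sense(dir='east') ~> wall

% sense(dir='north') ~> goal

% move(dir='north') ~> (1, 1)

Answer: (1, 1)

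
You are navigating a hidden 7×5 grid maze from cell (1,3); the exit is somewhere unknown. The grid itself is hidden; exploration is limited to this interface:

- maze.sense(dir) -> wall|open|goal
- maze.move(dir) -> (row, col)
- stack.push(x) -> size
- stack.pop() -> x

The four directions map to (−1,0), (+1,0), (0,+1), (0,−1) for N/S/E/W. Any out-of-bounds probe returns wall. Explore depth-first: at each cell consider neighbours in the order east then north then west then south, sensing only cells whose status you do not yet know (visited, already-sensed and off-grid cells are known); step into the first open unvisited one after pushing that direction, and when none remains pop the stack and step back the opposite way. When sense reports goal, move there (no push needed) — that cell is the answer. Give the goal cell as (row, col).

> maze.sense east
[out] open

> stack.push east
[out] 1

> maze.move east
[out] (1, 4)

> maze.sense north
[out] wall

> maze.sense south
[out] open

> stack.push south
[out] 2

> maze.move south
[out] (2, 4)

> maze.sense west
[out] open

> stack.push west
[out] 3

> maze.move west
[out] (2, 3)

> maze.sense west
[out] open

> stack.push west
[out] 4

> maze.move west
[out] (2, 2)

> maze.sense north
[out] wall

> maze.sense west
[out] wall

> maze.sense south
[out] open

> stack.push south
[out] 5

> maze.move south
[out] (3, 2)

> maze.sense east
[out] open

> stack.push east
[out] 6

> maze.move east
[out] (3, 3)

> maze.sense east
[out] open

> stack.push east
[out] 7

> maze.move east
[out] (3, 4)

> maze.sense south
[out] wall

> stack.pop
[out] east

> maze.move west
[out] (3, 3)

> maze.sense south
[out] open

> stack.push south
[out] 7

> maze.move south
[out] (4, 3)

> maze.sense west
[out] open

> stack.push west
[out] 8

> maze.move west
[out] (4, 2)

> maze.sense west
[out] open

> stack.push west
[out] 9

> maze.move west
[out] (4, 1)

> maze.sense north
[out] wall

> maze.sense west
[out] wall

> maze.sense south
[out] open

> stack.push south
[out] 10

> maze.move south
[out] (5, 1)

> maze.sense east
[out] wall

> maze.sense west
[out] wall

> maze.sense south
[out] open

> stack.push south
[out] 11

> maze.move south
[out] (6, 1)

> maze.sense east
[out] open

> stack.push east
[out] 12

> maze.move east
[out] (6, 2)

> maze.sense east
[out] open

> stack.push east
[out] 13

> maze.move east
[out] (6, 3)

> maze.sense east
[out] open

> stack.push east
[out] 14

> maze.move east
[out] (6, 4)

> maze.sense north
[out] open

> stack.push north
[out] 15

> maze.move north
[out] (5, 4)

> maze.sense west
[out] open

> stack.push west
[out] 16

> maze.move west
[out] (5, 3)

> stack.pop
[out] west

> maze.move east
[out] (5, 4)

> stack.pop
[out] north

> maze.move south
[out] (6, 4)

> stack.pop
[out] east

> maze.move west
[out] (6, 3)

> stack.pop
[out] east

> maze.move west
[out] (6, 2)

> stack.pop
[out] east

> maze.move west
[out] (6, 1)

> maze.sense west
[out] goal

> maze.move west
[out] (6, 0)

Answer: (6, 0)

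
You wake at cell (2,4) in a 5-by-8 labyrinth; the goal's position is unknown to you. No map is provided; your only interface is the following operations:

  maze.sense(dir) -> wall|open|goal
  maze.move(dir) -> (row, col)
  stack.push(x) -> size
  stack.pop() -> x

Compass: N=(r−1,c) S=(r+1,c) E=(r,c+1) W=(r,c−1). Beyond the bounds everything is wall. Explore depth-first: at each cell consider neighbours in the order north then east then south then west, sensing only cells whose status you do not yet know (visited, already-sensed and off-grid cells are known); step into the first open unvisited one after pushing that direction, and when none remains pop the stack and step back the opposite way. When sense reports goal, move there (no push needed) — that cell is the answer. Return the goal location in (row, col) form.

# 1. maze.sense(dir='north') : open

# 2. stack.push(x='north') : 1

# 3. maze.move(dir='north') : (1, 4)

# 4. maze.sense(dir='north') : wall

# 5. maze.sense(dir='east') : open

# 6. stack.push(x='east') : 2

# 7. maze.move(dir='east') : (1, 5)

# 8. maze.sense(dir='north') : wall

# 9. maze.sense(dir='east') : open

# 10. stack.push(x='east') : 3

# 11. maze.move(dir='east') : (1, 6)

# 12. maze.sense(dir='north') : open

# 13. stack.push(x='north') : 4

# 14. maze.move(dir='north') : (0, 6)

# 15. maze.sense(dir='east') : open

# 16. stack.push(x='east') : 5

# 17. maze.move(dir='east') : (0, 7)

# 18. maze.sense(dir='south') : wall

# 19. stack.pop() : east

# 20. maze.move(dir='west') : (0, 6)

# 21. stack.pop() : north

# 22. maze.move(dir='south') : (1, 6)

# 23. maze.sense(dir='south') : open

# 24. stack.push(x='south') : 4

# 25. maze.move(dir='south') : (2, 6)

# 26. maze.sense(dir='east') : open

# 27. stack.push(x='east') : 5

# 28. maze.move(dir='east') : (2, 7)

# 29. maze.sense(dir='south') : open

# 30. stack.push(x='south') : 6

# 31. maze.move(dir='south') : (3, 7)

# 32. maze.sense(dir='south') : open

# 33. stack.push(x='south') : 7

# 34. maze.move(dir='south') : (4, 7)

# 35. maze.sense(dir='west') : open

# 36. stack.push(x='west') : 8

# 37. maze.move(dir='west') : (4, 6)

# 38. maze.sense(dir='north') : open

# 39. stack.push(x='north') : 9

# 40. maze.move(dir='north') : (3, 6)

# 41. maze.sense(dir='west') : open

# 42. stack.push(x='west') : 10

# 43. maze.move(dir='west') : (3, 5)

# 44. maze.sense(dir='north') : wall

# 45. maze.sense(dir='south') : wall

# 46. maze.sense(dir='west') : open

# 47. stack.push(x='west') : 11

# 48. maze.move(dir='west') : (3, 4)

# 49. maze.sense(dir='south') : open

# 50. stack.push(x='south') : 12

# 51. maze.move(dir='south') : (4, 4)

# 52. maze.sense(dir='west') : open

# 53. stack.push(x='west') : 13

# 54. maze.move(dir='west') : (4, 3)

# 55. maze.sense(dir='north') : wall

# 56. maze.sense(dir='west') : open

# 57. stack.push(x='west') : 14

# 58. maze.move(dir='west') : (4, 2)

# 59. maze.sense(dir='north') : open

# 60. stack.push(x='north') : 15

# 61. maze.move(dir='north') : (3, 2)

# 62. maze.sense(dir='north') : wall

# 63. maze.sense(dir='west') : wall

# 64. stack.pop() : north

# 65. maze.move(dir='south') : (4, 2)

# 66. maze.sense(dir='west') : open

# 67. stack.push(x='west') : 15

# 68. maze.move(dir='west') : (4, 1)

# 69. maze.sense(dir='west') : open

# 70. stack.push(x='west') : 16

# 71. maze.move(dir='west') : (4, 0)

# 72. maze.sense(dir='north') : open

# 73. stack.push(x='north') : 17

# 74. maze.move(dir='north') : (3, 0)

# 75. maze.sense(dir='north') : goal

# 76. maze.move(dir='north') : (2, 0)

Answer: (2, 0)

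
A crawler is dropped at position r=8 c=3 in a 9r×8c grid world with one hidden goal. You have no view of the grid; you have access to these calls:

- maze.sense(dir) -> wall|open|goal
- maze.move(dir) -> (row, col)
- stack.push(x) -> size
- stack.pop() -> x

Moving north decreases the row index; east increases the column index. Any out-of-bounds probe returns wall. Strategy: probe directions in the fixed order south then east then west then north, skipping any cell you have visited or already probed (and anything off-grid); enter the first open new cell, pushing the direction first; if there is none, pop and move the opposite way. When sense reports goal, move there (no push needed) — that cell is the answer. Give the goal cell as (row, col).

> maze.sense dir→east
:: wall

> maze.sense dir→west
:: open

> stack.push x→west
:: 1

> maze.move dir→west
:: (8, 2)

> maze.sense dir→west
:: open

> stack.push x→west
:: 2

> maze.move dir→west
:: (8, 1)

> maze.sense dir→west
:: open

> stack.push x→west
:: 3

> maze.move dir→west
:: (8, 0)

> maze.sense dir→north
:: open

> stack.push x→north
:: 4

> maze.move dir→north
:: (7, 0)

> maze.sense dir→east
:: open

> stack.push x→east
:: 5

> maze.move dir→east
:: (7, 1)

> maze.sense dir→east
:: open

> stack.push x→east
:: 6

> maze.move dir→east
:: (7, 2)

> maze.sense dir→east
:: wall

> maze.sense dir→north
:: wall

> stack.pop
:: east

> maze.move dir→west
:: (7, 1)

> maze.sense dir→north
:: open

> stack.push x→north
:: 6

> maze.move dir→north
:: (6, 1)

> maze.sense dir→west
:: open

> stack.push x→west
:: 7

> maze.move dir→west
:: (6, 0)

> maze.sense dir→north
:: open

> stack.push x→north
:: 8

> maze.move dir→north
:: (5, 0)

> maze.sense dir→east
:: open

> stack.push x→east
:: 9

> maze.move dir→east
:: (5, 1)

> maze.sense dir→east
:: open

> stack.push x→east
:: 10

> maze.move dir→east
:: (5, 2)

> maze.sense dir→east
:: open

> stack.push x→east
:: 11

> maze.move dir→east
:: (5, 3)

> maze.sense dir→south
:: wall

> maze.sense dir→east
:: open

> stack.push x→east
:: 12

> maze.move dir→east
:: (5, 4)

> maze.sense dir→south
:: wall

> maze.sense dir→east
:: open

> stack.push x→east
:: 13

> maze.move dir→east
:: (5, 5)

> maze.sense dir→south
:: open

> stack.push x→south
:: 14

> maze.move dir→south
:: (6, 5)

> maze.sense dir→south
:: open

> stack.push x→south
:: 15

> maze.move dir→south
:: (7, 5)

> maze.sense dir→south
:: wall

> maze.sense dir→east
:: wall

> maze.sense dir→west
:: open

> stack.push x→west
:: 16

> maze.move dir→west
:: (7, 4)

> stack.pop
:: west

> maze.move dir→east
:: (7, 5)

> stack.pop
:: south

> maze.move dir→north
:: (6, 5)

> maze.sense dir→east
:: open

> stack.push x→east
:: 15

> maze.move dir→east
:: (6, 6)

> maze.sense dir→east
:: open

> stack.push x→east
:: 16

> maze.move dir→east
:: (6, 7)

> maze.sense dir→south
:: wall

> maze.sense dir→north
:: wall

> stack.pop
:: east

> maze.move dir→west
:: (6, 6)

> maze.sense dir→north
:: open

> stack.push x→north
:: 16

> maze.move dir→north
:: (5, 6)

> maze.sense dir→north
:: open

> stack.push x→north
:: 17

> maze.move dir→north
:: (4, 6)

> maze.sense dir→east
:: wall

> maze.sense dir→west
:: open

> stack.push x→west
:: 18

> maze.move dir→west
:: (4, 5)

> maze.sense dir→west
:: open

> stack.push x→west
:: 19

> maze.move dir→west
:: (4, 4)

> maze.sense dir→west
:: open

> stack.push x→west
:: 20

> maze.move dir→west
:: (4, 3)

> maze.sense dir→west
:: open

> stack.push x→west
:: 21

> maze.move dir→west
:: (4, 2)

> maze.sense dir→west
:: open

> stack.push x→west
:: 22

> maze.move dir→west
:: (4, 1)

> maze.sense dir→west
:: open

> stack.push x→west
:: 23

> maze.move dir→west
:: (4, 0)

> maze.sense dir→north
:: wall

> stack.pop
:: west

> maze.move dir→east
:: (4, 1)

> maze.sense dir→north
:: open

> stack.push x→north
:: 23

> maze.move dir→north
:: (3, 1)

> maze.sense dir→east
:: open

> stack.push x→east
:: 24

> maze.move dir→east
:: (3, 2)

> maze.sense dir→east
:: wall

> maze.sense dir→north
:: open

> stack.push x→north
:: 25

> maze.move dir→north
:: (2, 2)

> maze.sense dir→east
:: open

> stack.push x→east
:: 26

> maze.move dir→east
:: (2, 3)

> maze.sense dir→east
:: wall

> maze.sense dir→north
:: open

> stack.push x→north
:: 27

> maze.move dir→north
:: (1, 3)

> maze.sense dir→east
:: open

> stack.push x→east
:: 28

> maze.move dir→east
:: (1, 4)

> maze.sense dir→east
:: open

> stack.push x→east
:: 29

> maze.move dir→east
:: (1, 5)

> maze.sense dir→south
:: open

> stack.push x→south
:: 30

> maze.move dir→south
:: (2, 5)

> maze.sense dir→south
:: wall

> maze.sense dir→east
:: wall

> stack.pop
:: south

> maze.move dir→north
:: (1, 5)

> maze.sense dir→east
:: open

> stack.push x→east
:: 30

> maze.move dir→east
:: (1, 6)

> maze.sense dir→east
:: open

> stack.push x→east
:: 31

> maze.move dir→east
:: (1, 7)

> maze.sense dir→south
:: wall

> maze.sense dir→north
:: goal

> maze.move dir→north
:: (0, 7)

Answer: (0, 7)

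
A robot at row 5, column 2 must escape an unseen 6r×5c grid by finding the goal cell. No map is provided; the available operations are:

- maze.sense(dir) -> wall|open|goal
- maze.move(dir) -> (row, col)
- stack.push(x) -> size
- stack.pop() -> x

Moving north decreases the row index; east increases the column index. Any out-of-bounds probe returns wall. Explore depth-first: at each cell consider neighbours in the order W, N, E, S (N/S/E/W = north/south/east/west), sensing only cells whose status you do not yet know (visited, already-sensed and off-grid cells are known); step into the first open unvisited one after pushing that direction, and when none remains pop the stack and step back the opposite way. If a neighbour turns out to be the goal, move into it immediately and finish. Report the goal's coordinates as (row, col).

→ maze.sense(dir='west')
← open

→ stack.push(x='west')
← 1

→ maze.move(dir='west')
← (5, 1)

→ maze.sense(dir='west')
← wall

→ maze.sense(dir='north')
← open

→ stack.push(x='north')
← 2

→ maze.move(dir='north')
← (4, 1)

→ maze.sense(dir='west')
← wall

→ maze.sense(dir='north')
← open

→ stack.push(x='north')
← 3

→ maze.move(dir='north')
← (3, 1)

→ maze.sense(dir='west')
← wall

→ maze.sense(dir='north')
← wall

→ maze.sense(dir='east')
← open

→ stack.push(x='east')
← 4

→ maze.move(dir='east')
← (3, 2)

→ maze.sense(dir='north')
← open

→ stack.push(x='north')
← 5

→ maze.move(dir='north')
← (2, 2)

→ maze.sense(dir='north')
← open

→ stack.push(x='north')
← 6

→ maze.move(dir='north')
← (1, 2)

→ maze.sense(dir='west')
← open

→ stack.push(x='west')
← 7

→ maze.move(dir='west')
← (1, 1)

→ maze.sense(dir='west')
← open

→ stack.push(x='west')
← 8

→ maze.move(dir='west')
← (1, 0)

→ maze.sense(dir='north')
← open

→ stack.push(x='north')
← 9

→ maze.move(dir='north')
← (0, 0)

→ maze.sense(dir='east')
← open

→ stack.push(x='east')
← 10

→ maze.move(dir='east')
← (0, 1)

→ maze.sense(dir='east')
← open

→ stack.push(x='east')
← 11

→ maze.move(dir='east')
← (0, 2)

→ maze.sense(dir='east')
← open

→ stack.push(x='east')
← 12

→ maze.move(dir='east')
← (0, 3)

→ maze.sense(dir='east')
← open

→ stack.push(x='east')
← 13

→ maze.move(dir='east')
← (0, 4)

→ maze.sense(dir='south')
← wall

→ stack.pop()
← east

→ maze.move(dir='west')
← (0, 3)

→ maze.sense(dir='south')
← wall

→ stack.pop()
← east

→ maze.move(dir='west')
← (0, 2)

→ stack.pop()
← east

→ maze.move(dir='west')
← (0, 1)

→ stack.pop()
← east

→ maze.move(dir='west')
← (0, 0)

→ stack.pop()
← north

→ maze.move(dir='south')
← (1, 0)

→ maze.sense(dir='south')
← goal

→ maze.move(dir='south')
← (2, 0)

Answer: (2, 0)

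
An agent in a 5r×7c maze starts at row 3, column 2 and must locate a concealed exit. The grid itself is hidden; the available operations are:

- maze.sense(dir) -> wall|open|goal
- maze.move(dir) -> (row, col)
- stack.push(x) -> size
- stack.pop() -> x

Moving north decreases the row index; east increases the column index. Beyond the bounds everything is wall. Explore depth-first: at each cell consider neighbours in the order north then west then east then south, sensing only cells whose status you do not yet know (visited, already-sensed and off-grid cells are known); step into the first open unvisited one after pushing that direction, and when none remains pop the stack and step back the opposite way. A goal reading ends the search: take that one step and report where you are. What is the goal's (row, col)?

Action: sense[dir=north]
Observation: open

Action: push[x=north]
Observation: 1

Action: move[dir=north]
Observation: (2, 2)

Action: sense[dir=north]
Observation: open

Action: push[x=north]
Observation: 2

Action: move[dir=north]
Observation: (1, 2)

Action: sense[dir=north]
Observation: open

Action: push[x=north]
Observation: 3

Action: move[dir=north]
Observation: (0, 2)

Action: sense[dir=west]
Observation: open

Action: push[x=west]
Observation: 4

Action: move[dir=west]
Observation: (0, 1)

Action: sense[dir=west]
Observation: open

Action: push[x=west]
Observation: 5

Action: move[dir=west]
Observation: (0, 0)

Action: sense[dir=south]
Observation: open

Action: push[x=south]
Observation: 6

Action: move[dir=south]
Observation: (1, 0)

Action: sense[dir=east]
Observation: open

Action: push[x=east]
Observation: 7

Action: move[dir=east]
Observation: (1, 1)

Action: sense[dir=south]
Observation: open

Action: push[x=south]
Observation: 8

Action: move[dir=south]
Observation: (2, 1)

Action: sense[dir=west]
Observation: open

Action: push[x=west]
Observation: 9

Action: move[dir=west]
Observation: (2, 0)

Action: sense[dir=south]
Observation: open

Action: push[x=south]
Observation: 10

Action: move[dir=south]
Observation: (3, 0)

Action: sense[dir=east]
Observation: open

Action: push[x=east]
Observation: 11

Action: move[dir=east]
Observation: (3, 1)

Action: sense[dir=south]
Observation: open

Action: push[x=south]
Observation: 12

Action: move[dir=south]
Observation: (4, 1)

Action: sense[dir=west]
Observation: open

Action: push[x=west]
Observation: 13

Action: move[dir=west]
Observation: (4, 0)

Action: pop[]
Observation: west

Action: move[dir=east]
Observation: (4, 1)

Action: sense[dir=east]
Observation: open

Action: push[x=east]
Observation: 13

Action: move[dir=east]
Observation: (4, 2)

Action: sense[dir=east]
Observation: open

Action: push[x=east]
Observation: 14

Action: move[dir=east]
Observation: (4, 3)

Action: sense[dir=north]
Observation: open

Action: push[x=north]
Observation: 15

Action: move[dir=north]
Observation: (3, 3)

Action: sense[dir=north]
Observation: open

Action: push[x=north]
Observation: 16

Action: move[dir=north]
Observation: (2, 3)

Action: sense[dir=north]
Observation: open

Action: push[x=north]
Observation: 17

Action: move[dir=north]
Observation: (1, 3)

Action: sense[dir=north]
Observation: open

Action: push[x=north]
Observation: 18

Action: move[dir=north]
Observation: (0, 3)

Action: sense[dir=east]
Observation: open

Action: push[x=east]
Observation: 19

Action: move[dir=east]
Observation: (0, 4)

Action: sense[dir=east]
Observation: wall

Action: sense[dir=south]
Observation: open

Action: push[x=south]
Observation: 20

Action: move[dir=south]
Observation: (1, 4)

Action: sense[dir=east]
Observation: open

Action: push[x=east]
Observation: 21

Action: move[dir=east]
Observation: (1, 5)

Action: sense[dir=east]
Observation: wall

Action: sense[dir=south]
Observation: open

Action: push[x=south]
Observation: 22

Action: move[dir=south]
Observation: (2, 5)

Action: sense[dir=west]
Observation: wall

Action: sense[dir=east]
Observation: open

Action: push[x=east]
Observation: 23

Action: move[dir=east]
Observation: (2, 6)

Action: sense[dir=south]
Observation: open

Action: push[x=south]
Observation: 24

Action: move[dir=south]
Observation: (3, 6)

Action: sense[dir=west]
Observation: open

Action: push[x=west]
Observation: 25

Action: move[dir=west]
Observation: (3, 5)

Action: sense[dir=west]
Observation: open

Action: push[x=west]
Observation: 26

Action: move[dir=west]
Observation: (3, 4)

Action: sense[dir=south]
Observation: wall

Action: pop[]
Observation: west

Action: move[dir=east]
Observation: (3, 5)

Action: sense[dir=south]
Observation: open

Action: push[x=south]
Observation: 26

Action: move[dir=south]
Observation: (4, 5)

Action: sense[dir=east]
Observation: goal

Action: move[dir=east]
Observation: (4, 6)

Answer: (4, 6)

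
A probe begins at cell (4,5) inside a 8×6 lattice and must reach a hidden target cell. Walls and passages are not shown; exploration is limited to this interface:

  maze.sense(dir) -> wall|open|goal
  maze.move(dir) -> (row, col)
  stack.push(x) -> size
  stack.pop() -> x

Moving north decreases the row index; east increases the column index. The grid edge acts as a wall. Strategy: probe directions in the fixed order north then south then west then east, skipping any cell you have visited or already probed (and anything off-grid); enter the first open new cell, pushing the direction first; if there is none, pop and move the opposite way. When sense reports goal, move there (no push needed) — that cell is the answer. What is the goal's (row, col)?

-- sense(dir='north') ~> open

-- push(x='north') ~> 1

-- move(dir='north') ~> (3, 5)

-- sense(dir='north') ~> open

-- push(x='north') ~> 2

-- move(dir='north') ~> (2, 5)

-- sense(dir='north') ~> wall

-- sense(dir='west') ~> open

-- push(x='west') ~> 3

-- move(dir='west') ~> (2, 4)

-- sense(dir='north') ~> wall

-- sense(dir='south') ~> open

-- push(x='south') ~> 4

-- move(dir='south') ~> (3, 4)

-- sense(dir='south') ~> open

-- push(x='south') ~> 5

-- move(dir='south') ~> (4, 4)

-- sense(dir='south') ~> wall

-- sense(dir='west') ~> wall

-- pop() ~> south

-- move(dir='north') ~> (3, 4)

-- sense(dir='west') ~> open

-- push(x='west') ~> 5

-- move(dir='west') ~> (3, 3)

-- sense(dir='north') ~> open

-- push(x='north') ~> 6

-- move(dir='north') ~> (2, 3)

-- sense(dir='north') ~> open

-- push(x='north') ~> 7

-- move(dir='north') ~> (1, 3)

-- sense(dir='north') ~> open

-- push(x='north') ~> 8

-- move(dir='north') ~> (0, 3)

-- sense(dir='west') ~> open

-- push(x='west') ~> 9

-- move(dir='west') ~> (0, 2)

-- sense(dir='south') ~> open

-- push(x='south') ~> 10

-- move(dir='south') ~> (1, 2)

-- sense(dir='south') ~> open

-- push(x='south') ~> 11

-- move(dir='south') ~> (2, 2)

-- sense(dir='south') ~> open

-- push(x='south') ~> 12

-- move(dir='south') ~> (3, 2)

-- sense(dir='south') ~> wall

-- sense(dir='west') ~> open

-- push(x='west') ~> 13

-- move(dir='west') ~> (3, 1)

-- sense(dir='north') ~> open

-- push(x='north') ~> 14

-- move(dir='north') ~> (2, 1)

-- sense(dir='north') ~> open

-- push(x='north') ~> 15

-- move(dir='north') ~> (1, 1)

-- sense(dir='north') ~> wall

-- sense(dir='west') ~> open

-- push(x='west') ~> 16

-- move(dir='west') ~> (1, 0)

-- sense(dir='north') ~> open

-- push(x='north') ~> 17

-- move(dir='north') ~> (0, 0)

-- pop() ~> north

-- move(dir='south') ~> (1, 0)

-- sense(dir='south') ~> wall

-- pop() ~> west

-- move(dir='east') ~> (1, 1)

-- pop() ~> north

-- move(dir='south') ~> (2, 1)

-- pop() ~> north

-- move(dir='south') ~> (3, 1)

-- sense(dir='south') ~> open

-- push(x='south') ~> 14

-- move(dir='south') ~> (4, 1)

-- sense(dir='south') ~> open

-- push(x='south') ~> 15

-- move(dir='south') ~> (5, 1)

-- sense(dir='south') ~> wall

-- sense(dir='west') ~> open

-- push(x='west') ~> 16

-- move(dir='west') ~> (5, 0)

-- sense(dir='north') ~> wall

-- sense(dir='south') ~> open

-- push(x='south') ~> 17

-- move(dir='south') ~> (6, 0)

-- sense(dir='south') ~> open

-- push(x='south') ~> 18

-- move(dir='south') ~> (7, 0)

-- sense(dir='east') ~> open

-- push(x='east') ~> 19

-- move(dir='east') ~> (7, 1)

-- sense(dir='east') ~> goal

-- move(dir='east') ~> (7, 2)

Answer: (7, 2)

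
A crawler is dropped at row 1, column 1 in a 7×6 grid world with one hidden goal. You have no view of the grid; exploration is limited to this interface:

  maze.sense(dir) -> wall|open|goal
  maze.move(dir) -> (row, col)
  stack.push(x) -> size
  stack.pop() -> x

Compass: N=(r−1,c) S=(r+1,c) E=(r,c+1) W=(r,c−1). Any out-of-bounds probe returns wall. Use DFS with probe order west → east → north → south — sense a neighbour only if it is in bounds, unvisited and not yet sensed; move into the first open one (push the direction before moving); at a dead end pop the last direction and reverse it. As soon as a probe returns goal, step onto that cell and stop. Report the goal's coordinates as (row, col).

Act: maze.sense[dir: west]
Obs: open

Act: stack.push[x: west]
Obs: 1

Act: maze.move[dir: west]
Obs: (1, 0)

Act: maze.sense[dir: north]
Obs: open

Act: stack.push[x: north]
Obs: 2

Act: maze.move[dir: north]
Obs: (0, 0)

Act: maze.sense[dir: east]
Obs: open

Act: stack.push[x: east]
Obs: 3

Act: maze.move[dir: east]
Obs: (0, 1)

Act: maze.sense[dir: east]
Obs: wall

Act: stack.pop[]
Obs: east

Act: maze.move[dir: west]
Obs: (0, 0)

Act: stack.pop[]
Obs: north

Act: maze.move[dir: south]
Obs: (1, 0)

Act: maze.sense[dir: south]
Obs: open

Act: stack.push[x: south]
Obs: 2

Act: maze.move[dir: south]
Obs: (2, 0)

Act: maze.sense[dir: east]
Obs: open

Act: stack.push[x: east]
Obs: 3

Act: maze.move[dir: east]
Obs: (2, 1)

Act: maze.sense[dir: east]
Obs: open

Act: stack.push[x: east]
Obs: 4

Act: maze.move[dir: east]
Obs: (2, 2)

Act: maze.sense[dir: east]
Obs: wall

Act: maze.sense[dir: north]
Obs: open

Act: stack.push[x: north]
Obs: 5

Act: maze.move[dir: north]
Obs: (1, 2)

Act: maze.sense[dir: east]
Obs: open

Act: stack.push[x: east]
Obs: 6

Act: maze.move[dir: east]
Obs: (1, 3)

Act: maze.sense[dir: east]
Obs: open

Act: stack.push[x: east]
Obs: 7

Act: maze.move[dir: east]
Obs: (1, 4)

Act: maze.sense[dir: east]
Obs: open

Act: stack.push[x: east]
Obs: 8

Act: maze.move[dir: east]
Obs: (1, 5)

Act: maze.sense[dir: north]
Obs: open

Act: stack.push[x: north]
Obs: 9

Act: maze.move[dir: north]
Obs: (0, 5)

Act: maze.sense[dir: west]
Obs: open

Act: stack.push[x: west]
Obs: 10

Act: maze.move[dir: west]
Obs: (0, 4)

Act: maze.sense[dir: west]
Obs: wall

Act: stack.pop[]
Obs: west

Act: maze.move[dir: east]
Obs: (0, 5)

Act: stack.pop[]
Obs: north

Act: maze.move[dir: south]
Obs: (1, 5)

Act: maze.sense[dir: south]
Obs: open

Act: stack.push[x: south]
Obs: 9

Act: maze.move[dir: south]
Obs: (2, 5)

Act: maze.sense[dir: west]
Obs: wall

Act: maze.sense[dir: south]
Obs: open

Act: stack.push[x: south]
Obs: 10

Act: maze.move[dir: south]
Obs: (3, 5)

Act: maze.sense[dir: west]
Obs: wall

Act: maze.sense[dir: south]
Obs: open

Act: stack.push[x: south]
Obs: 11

Act: maze.move[dir: south]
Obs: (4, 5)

Act: maze.sense[dir: west]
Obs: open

Act: stack.push[x: west]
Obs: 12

Act: maze.move[dir: west]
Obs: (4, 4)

Act: maze.sense[dir: west]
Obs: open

Act: stack.push[x: west]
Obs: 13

Act: maze.move[dir: west]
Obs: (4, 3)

Act: maze.sense[dir: west]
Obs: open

Act: stack.push[x: west]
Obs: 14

Act: maze.move[dir: west]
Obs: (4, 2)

Act: maze.sense[dir: west]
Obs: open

Act: stack.push[x: west]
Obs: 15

Act: maze.move[dir: west]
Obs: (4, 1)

Act: maze.sense[dir: west]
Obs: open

Act: stack.push[x: west]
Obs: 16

Act: maze.move[dir: west]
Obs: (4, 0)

Act: maze.sense[dir: north]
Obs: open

Act: stack.push[x: north]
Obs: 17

Act: maze.move[dir: north]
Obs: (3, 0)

Act: maze.sense[dir: east]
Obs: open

Act: stack.push[x: east]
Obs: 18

Act: maze.move[dir: east]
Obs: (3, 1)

Act: maze.sense[dir: east]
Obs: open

Act: stack.push[x: east]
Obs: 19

Act: maze.move[dir: east]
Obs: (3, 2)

Act: maze.sense[dir: east]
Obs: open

Act: stack.push[x: east]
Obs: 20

Act: maze.move[dir: east]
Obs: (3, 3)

Act: stack.pop[]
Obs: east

Act: maze.move[dir: west]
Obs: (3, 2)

Act: stack.pop[]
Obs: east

Act: maze.move[dir: west]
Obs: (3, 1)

Act: stack.pop[]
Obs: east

Act: maze.move[dir: west]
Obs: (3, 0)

Act: stack.pop[]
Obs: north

Act: maze.move[dir: south]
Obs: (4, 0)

Act: maze.sense[dir: south]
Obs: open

Act: stack.push[x: south]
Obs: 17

Act: maze.move[dir: south]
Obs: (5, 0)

Act: maze.sense[dir: east]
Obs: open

Act: stack.push[x: east]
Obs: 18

Act: maze.move[dir: east]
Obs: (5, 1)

Act: maze.sense[dir: east]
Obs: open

Act: stack.push[x: east]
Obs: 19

Act: maze.move[dir: east]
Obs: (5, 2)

Act: maze.sense[dir: east]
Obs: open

Act: stack.push[x: east]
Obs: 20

Act: maze.move[dir: east]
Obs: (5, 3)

Act: maze.sense[dir: east]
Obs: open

Act: stack.push[x: east]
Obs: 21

Act: maze.move[dir: east]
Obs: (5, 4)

Act: maze.sense[dir: east]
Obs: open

Act: stack.push[x: east]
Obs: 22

Act: maze.move[dir: east]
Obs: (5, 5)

Act: maze.sense[dir: south]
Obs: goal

Act: maze.move[dir: south]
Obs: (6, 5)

Answer: (6, 5)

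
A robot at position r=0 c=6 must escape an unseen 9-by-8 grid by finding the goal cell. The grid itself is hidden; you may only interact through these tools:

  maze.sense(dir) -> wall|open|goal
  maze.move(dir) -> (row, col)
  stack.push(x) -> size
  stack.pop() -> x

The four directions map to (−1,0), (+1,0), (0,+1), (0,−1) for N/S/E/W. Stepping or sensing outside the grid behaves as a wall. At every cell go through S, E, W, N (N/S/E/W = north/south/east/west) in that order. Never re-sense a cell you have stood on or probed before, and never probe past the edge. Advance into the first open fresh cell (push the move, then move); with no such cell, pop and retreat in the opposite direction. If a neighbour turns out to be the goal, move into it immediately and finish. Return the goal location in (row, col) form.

! 1. sense(dir→south) : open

! 2. push(x→south) : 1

! 3. move(dir→south) : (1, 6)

! 4. sense(dir→south) : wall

! 5. sense(dir→east) : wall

! 6. sense(dir→west) : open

! 7. push(x→west) : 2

! 8. move(dir→west) : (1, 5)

! 9. sense(dir→south) : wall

! 10. sense(dir→west) : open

! 11. push(x→west) : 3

! 12. move(dir→west) : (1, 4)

! 13. sense(dir→south) : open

! 14. push(x→south) : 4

! 15. move(dir→south) : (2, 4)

! 16. sense(dir→south) : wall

! 17. sense(dir→west) : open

! 18. push(x→west) : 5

! 19. move(dir→west) : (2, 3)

! 20. sense(dir→south) : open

! 21. push(x→south) : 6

! 22. move(dir→south) : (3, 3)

! 23. sense(dir→south) : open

! 24. push(x→south) : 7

! 25. move(dir→south) : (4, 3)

! 26. sense(dir→south) : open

! 27. push(x→south) : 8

! 28. move(dir→south) : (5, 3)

! 29. sense(dir→south) : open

! 30. push(x→south) : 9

! 31. move(dir→south) : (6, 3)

! 32. sense(dir→south) : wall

! 33. sense(dir→east) : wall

! 34. sense(dir→west) : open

! 35. push(x→west) : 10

! 36. move(dir→west) : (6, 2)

! 37. sense(dir→south) : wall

! 38. sense(dir→west) : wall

! 39. sense(dir→north) : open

! 40. push(x→north) : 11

! 41. move(dir→north) : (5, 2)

! 42. sense(dir→west) : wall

! 43. sense(dir→north) : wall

! 44. pop() : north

! 45. move(dir→south) : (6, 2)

! 46. pop() : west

! 47. move(dir→east) : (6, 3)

! 48. pop() : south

! 49. move(dir→north) : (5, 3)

! 50. sense(dir→east) : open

! 51. push(x→east) : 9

! 52. move(dir→east) : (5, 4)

! 53. sense(dir→east) : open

! 54. push(x→east) : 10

! 55. move(dir→east) : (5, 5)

! 56. sense(dir→south) : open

! 57. push(x→south) : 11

! 58. move(dir→south) : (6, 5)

! 59. sense(dir→south) : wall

! 60. sense(dir→east) : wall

! 61. pop() : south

! 62. move(dir→north) : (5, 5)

! 63. sense(dir→east) : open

! 64. push(x→east) : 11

! 65. move(dir→east) : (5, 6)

! 66. sense(dir→east) : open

! 67. push(x→east) : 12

! 68. move(dir→east) : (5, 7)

! 69. sense(dir→south) : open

! 70. push(x→south) : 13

! 71. move(dir→south) : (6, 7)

! 72. sense(dir→south) : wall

! 73. pop() : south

! 74. move(dir→north) : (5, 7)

! 75. sense(dir→north) : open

! 76. push(x→north) : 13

! 77. move(dir→north) : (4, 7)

! 78. sense(dir→west) : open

! 79. push(x→west) : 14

! 80. move(dir→west) : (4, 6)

! 81. sense(dir→west) : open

! 82. push(x→west) : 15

! 83. move(dir→west) : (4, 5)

! 84. sense(dir→west) : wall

! 85. sense(dir→north) : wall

! 86. pop() : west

! 87. move(dir→east) : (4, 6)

! 88. sense(dir→north) : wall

! 89. pop() : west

! 90. move(dir→east) : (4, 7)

! 91. sense(dir→north) : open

! 92. push(x→north) : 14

! 93. move(dir→north) : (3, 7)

! 94. sense(dir→north) : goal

! 95. move(dir→north) : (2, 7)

Answer: (2, 7)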